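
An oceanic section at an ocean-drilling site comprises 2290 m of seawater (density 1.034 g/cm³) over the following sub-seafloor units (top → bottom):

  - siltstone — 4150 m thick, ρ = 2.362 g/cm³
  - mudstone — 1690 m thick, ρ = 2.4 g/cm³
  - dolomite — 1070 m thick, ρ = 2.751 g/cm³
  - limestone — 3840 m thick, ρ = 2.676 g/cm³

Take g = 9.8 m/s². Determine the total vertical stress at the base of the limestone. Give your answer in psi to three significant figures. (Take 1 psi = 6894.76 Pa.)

41900 psi

seawater: 1034 kg/m³ × 9.8 m/s² × 2290 m = 2.321×10^7 Pa = 3366 psi
siltstone: 2362 kg/m³ × 9.8 m/s² × 4150 m = 9.606×10^7 Pa = 13933 psi
mudstone: 2400 kg/m³ × 9.8 m/s² × 1690 m = 3.975×10^7 Pa = 5765 psi
dolomite: 2751 kg/m³ × 9.8 m/s² × 1070 m = 2.885×10^7 Pa = 4184 psi
limestone: 2676 kg/m³ × 9.8 m/s² × 3840 m = 1.007×10^8 Pa = 14606 psi
Total = 3366 + 13933 + 5765 + 4184 + 14606 = 41853 psi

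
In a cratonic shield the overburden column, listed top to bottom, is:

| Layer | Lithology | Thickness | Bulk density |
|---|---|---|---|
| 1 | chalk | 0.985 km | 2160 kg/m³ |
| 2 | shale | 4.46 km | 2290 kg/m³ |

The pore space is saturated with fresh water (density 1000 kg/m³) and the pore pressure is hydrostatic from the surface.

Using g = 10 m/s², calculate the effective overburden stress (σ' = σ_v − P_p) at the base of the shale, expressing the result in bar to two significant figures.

Overburden (lithostatic) stress σ_v:
chalk: 2160 kg/m³ × 10 m/s² × 985 m = 2.128×10^7 Pa = 21.28 MPa
shale: 2290 kg/m³ × 10 m/s² × 4460 m = 1.021×10^8 Pa = 102.1 MPa
Total = 21.28 + 102.1 = 123.41 MPa
Pore pressure P_p = 1000 kg/m³ × 10 m/s² × 5445 m = 5.445×10^7 Pa = 54.45 MPa
Effective stress σ' = σ_v − P_p = 123.4 − 54.45 = 68.960 MPa = 689.60 bar

690 bar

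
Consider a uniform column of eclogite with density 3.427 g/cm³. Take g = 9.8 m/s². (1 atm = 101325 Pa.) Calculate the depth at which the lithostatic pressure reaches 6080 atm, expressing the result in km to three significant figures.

18.3 km

h = P/(ρg) = 6080 atm / (3427 kg/m³ × 9.8 m/s²) = 6.161×10^8 Pa / 33585 Pa/m = 18343 m
= 18.343 km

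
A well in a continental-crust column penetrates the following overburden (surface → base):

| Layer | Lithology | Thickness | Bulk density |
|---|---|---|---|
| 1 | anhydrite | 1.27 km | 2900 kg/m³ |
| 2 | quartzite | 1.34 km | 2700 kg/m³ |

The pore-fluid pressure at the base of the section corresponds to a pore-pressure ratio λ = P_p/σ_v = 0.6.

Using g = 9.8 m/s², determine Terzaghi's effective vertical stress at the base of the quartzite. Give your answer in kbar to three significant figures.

0.286 kbar

Overburden (lithostatic) stress σ_v:
anhydrite: 2900 kg/m³ × 9.8 m/s² × 1270 m = 3.609×10^7 Pa = 36.09 MPa
quartzite: 2700 kg/m³ × 9.8 m/s² × 1340 m = 3.546×10^7 Pa = 35.46 MPa
Total = 36.09 + 35.46 = 71.550 MPa
Pore pressure P_p = λ·σ_v = 0.6 × 71.55 MPa = 42.93 MPa
Effective stress σ' = σ_v − P_p = 71.55 − 42.93 = 28.620 MPa = 0.28620 kbar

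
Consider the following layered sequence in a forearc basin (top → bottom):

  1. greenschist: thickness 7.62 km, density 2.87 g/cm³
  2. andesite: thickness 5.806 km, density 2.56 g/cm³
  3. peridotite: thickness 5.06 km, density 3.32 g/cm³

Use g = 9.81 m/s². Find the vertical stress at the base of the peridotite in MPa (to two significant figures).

530 MPa

greenschist: 2870 kg/m³ × 9.81 m/s² × 7620 m = 2.145×10^8 Pa = 214.5 MPa
andesite: 2560 kg/m³ × 9.81 m/s² × 5806 m = 1.458×10^8 Pa = 145.8 MPa
peridotite: 3320 kg/m³ × 9.81 m/s² × 5060 m = 1.648×10^8 Pa = 164.8 MPa
Total = 214.5 + 145.8 + 164.8 = 525.15 MPa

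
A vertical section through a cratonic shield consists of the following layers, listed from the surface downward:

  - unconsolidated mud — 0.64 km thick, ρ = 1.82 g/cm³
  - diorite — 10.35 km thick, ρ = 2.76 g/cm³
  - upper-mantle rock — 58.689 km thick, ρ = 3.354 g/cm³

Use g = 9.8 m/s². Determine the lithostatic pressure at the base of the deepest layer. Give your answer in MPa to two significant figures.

2200 MPa

unconsolidated mud: 1820 kg/m³ × 9.8 m/s² × 640 m = 1.142×10^7 Pa = 11.42 MPa
diorite: 2760 kg/m³ × 9.8 m/s² × 10350 m = 2.799×10^8 Pa = 279.9 MPa
upper-mantle rock: 3354 kg/m³ × 9.8 m/s² × 58689 m = 1.929×10^9 Pa = 1929 MPa
Total = 11.42 + 279.9 + 1929 = 2220.4 MPa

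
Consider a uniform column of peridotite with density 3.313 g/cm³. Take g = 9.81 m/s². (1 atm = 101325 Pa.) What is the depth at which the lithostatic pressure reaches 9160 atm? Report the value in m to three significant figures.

28600 m

h = P/(ρg) = 9160 atm / (3313 kg/m³ × 9.81 m/s²) = 9.281×10^8 Pa / 32501 Pa/m = 28558 m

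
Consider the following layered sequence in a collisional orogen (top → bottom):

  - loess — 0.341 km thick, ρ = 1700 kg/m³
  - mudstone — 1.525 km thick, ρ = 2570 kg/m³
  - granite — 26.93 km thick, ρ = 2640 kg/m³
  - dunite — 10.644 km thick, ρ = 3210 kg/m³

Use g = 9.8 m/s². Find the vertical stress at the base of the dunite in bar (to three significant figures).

10800 bar

loess: 1700 kg/m³ × 9.8 m/s² × 341 m = 5.681×10^6 Pa = 56.81 bar
mudstone: 2570 kg/m³ × 9.8 m/s² × 1525 m = 3.841×10^7 Pa = 384.1 bar
granite: 2640 kg/m³ × 9.8 m/s² × 26930 m = 6.967×10^8 Pa = 6967 bar
dunite: 3210 kg/m³ × 9.8 m/s² × 10644 m = 3.348×10^8 Pa = 3348 bar
Total = 56.81 + 384.1 + 6967 + 3348 = 10757 bar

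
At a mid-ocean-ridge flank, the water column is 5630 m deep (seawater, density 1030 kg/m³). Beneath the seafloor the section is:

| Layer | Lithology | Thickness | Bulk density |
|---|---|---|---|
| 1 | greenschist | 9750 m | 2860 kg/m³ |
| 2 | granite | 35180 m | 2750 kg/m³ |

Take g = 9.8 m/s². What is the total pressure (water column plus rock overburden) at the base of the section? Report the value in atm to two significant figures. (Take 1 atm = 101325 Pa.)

seawater: 1030 kg/m³ × 9.8 m/s² × 5630 m = 5.683×10^7 Pa = 560.9 atm
greenschist: 2860 kg/m³ × 9.8 m/s² × 9750 m = 2.733×10^8 Pa = 2697 atm
granite: 2750 kg/m³ × 9.8 m/s² × 35180 m = 9.481×10^8 Pa = 9357 atm
Total = 560.9 + 2697 + 9357 = 12615 atm

13000 atm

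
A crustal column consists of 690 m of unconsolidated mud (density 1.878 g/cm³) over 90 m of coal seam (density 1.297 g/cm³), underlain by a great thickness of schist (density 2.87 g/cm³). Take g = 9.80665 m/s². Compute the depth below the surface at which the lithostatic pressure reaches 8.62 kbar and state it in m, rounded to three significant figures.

Pressure at base of upper layers: 1878×9.80665×690 + 1297×9.80665×90 = 1.385×10^7 Pa = 0.1385 kbar
Remaining pressure to be supplied by schist: 8.620×10^8 − 1.385×10^7 = 8.481×10^8 Pa
Additional depth in schist = 8.481×10^8 Pa / (2870 kg/m³ × 9.80665 m/s²) = 30135 m
Total depth = 780 m + 30135 m = 30915 m

30900 m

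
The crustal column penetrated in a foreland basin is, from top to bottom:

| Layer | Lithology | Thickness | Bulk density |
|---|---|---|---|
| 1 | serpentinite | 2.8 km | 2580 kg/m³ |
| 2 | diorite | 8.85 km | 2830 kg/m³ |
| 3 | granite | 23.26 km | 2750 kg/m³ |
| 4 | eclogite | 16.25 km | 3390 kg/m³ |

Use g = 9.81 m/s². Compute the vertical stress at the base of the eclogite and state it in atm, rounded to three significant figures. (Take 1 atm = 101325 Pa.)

14700 atm

serpentinite: 2580 kg/m³ × 9.81 m/s² × 2800 m = 7.087×10^7 Pa = 699.4 atm
diorite: 2830 kg/m³ × 9.81 m/s² × 8850 m = 2.457×10^8 Pa = 2425 atm
granite: 2750 kg/m³ × 9.81 m/s² × 23260 m = 6.275×10^8 Pa = 6193 atm
eclogite: 3390 kg/m³ × 9.81 m/s² × 16250 m = 5.404×10^8 Pa = 5333 atm
Total = 699.4 + 2425 + 6193 + 5333 = 14651 atm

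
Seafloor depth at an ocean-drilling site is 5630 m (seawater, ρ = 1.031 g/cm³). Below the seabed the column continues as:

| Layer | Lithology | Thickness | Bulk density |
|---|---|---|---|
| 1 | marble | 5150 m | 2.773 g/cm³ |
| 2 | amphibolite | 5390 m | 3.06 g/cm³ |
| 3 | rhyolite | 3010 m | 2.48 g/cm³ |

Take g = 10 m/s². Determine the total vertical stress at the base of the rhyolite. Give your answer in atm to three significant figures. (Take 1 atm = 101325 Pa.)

4350 atm

seawater: 1031 kg/m³ × 10 m/s² × 5630 m = 5.805×10^7 Pa = 572.9 atm
marble: 2773 kg/m³ × 10 m/s² × 5150 m = 1.428×10^8 Pa = 1409 atm
amphibolite: 3060 kg/m³ × 10 m/s² × 5390 m = 1.649×10^8 Pa = 1628 atm
rhyolite: 2480 kg/m³ × 10 m/s² × 3010 m = 7.465×10^7 Pa = 736.7 atm
Total = 572.9 + 1409 + 1628 + 736.7 = 4346.8 atm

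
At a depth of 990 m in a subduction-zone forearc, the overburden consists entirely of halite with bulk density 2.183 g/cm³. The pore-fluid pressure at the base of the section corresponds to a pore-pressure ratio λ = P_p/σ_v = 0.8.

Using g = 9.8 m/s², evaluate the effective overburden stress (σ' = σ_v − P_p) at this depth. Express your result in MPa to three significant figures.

4.24 MPa

Overburden (lithostatic) stress σ_v:
halite: 2183 kg/m³ × 9.8 m/s² × 990 m = 2.118×10^7 Pa = 21.18 MPa
Pore pressure P_p = λ·σ_v = 0.8 × 21.18 MPa = 16.94 MPa
Effective stress σ' = σ_v − P_p = 21.18 − 16.94 = 4.2359 MPa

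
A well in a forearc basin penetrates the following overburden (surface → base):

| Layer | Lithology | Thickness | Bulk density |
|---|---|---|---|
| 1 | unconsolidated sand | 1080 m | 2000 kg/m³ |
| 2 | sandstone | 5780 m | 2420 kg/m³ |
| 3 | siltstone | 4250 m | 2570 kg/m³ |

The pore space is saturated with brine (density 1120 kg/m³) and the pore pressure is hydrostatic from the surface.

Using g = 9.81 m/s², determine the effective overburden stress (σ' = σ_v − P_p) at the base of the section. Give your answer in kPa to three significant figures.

Overburden (lithostatic) stress σ_v:
unconsolidated sand: 2000 kg/m³ × 9.81 m/s² × 1080 m = 2.119×10^7 Pa = 21.19 MPa
sandstone: 2420 kg/m³ × 9.81 m/s² × 5780 m = 1.372×10^8 Pa = 137.2 MPa
siltstone: 2570 kg/m³ × 9.81 m/s² × 4250 m = 1.071×10^8 Pa = 107.1 MPa
Total = 21.19 + 137.2 + 107.1 = 265.56 MPa
Pore pressure P_p = 1120 kg/m³ × 9.81 m/s² × 11110 m = 1.221×10^8 Pa = 122.1 MPa
Effective stress σ' = σ_v − P_p = 265.6 − 122.1 = 143.49 MPa = 1.4349×10^5 kPa

143000 kPa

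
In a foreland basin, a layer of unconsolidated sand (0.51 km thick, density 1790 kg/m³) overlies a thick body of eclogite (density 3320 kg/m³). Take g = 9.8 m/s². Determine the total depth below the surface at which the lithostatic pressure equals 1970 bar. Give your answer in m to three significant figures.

6290 m

Pressure at base of upper layers: 1790×9.8×510 = 8.946×10^6 Pa = 89.46 bar
Remaining pressure to be supplied by eclogite: 1.970×10^8 − 8.946×10^6 = 1.881×10^8 Pa
Additional depth in eclogite = 1.881×10^8 Pa / (3320 kg/m³ × 9.8 m/s²) = 5779.9 m
Total depth = 510 m + 5779.9 m = 6289.9 m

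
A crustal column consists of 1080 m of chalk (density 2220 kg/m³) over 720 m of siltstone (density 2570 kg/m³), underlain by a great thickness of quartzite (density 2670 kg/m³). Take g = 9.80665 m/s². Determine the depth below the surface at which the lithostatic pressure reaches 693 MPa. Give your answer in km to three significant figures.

Pressure at base of upper layers: 2220×9.80665×1080 + 2570×9.80665×720 = 4.166×10^7 Pa = 41.66 MPa
Remaining pressure to be supplied by quartzite: 6.930×10^8 − 4.166×10^7 = 6.513×10^8 Pa
Additional depth in quartzite = 6.513×10^8 Pa / (2670 kg/m³ × 9.80665 m/s²) = 24876 m
Total depth = 1800 m + 24876 m = 26676 m
= 26.676 km

26.7 km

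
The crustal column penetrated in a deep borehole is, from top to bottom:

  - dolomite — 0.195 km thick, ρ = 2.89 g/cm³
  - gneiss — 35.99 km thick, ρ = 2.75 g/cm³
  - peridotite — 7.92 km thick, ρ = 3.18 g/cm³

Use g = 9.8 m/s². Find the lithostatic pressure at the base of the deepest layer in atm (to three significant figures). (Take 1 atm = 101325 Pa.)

dolomite: 2890 kg/m³ × 9.8 m/s² × 195 m = 5.523×10^6 Pa = 54.51 atm
gneiss: 2750 kg/m³ × 9.8 m/s² × 35990 m = 9.699×10^8 Pa = 9572 atm
peridotite: 3180 kg/m³ × 9.8 m/s² × 7920 m = 2.468×10^8 Pa = 2436 atm
Total = 54.51 + 9572 + 2436 = 12063 atm

12100 atm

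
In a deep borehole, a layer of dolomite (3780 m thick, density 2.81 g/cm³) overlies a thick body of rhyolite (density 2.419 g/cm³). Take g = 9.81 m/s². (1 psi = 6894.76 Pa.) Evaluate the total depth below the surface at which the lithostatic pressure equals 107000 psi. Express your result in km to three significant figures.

Pressure at base of upper layers: 2810×9.81×3780 = 1.042×10^8 Pa = 15113 psi
Remaining pressure to be supplied by rhyolite: 7.377×10^8 − 1.042×10^8 = 6.335×10^8 Pa
Additional depth in rhyolite = 6.335×10^8 Pa / (2419 kg/m³ × 9.81 m/s²) = 26697 m
Total depth = 3780 m + 26697 m = 30477 m
= 30.477 km

30.5 km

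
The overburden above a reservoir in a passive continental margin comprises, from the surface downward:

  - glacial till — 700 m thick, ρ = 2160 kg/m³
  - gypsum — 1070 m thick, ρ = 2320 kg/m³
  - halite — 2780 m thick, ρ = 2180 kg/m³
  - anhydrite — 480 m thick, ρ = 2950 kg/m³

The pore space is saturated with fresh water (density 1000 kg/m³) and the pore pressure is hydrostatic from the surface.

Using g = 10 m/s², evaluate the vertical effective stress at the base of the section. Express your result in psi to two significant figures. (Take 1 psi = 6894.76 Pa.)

9300 psi

Overburden (lithostatic) stress σ_v:
glacial till: 2160 kg/m³ × 10 m/s² × 700 m = 1.512×10^7 Pa = 15.12 MPa
gypsum: 2320 kg/m³ × 10 m/s² × 1070 m = 2.482×10^7 Pa = 24.82 MPa
halite: 2180 kg/m³ × 10 m/s² × 2780 m = 6.060×10^7 Pa = 60.60 MPa
anhydrite: 2950 kg/m³ × 10 m/s² × 480 m = 1.416×10^7 Pa = 14.16 MPa
Total = 15.12 + 24.82 + 60.60 + 14.16 = 114.71 MPa
Pore pressure P_p = 1000 kg/m³ × 10 m/s² × 5030 m = 5.030×10^7 Pa = 50.30 MPa
Effective stress σ' = σ_v − P_p = 114.7 − 50.30 = 64.408 MPa = 9341.6 psi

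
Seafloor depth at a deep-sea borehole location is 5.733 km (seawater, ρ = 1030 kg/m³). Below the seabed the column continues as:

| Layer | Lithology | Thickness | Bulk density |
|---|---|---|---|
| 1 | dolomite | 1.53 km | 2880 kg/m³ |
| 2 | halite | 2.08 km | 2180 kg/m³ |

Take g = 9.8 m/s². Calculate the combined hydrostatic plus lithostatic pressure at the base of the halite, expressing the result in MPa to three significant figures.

145 MPa

seawater: 1030 kg/m³ × 9.8 m/s² × 5733 m = 5.787×10^7 Pa = 57.87 MPa
dolomite: 2880 kg/m³ × 9.8 m/s² × 1530 m = 4.318×10^7 Pa = 43.18 MPa
halite: 2180 kg/m³ × 9.8 m/s² × 2080 m = 4.444×10^7 Pa = 44.44 MPa
Total = 57.87 + 43.18 + 44.44 = 145.49 MPa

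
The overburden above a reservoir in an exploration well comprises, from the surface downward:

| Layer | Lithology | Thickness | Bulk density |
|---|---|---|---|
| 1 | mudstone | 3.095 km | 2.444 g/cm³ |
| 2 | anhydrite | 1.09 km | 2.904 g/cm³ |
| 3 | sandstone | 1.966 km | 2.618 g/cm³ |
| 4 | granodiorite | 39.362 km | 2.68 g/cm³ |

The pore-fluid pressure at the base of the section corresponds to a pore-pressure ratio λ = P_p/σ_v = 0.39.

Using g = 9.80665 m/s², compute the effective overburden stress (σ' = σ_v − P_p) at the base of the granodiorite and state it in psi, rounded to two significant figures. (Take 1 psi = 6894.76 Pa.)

Overburden (lithostatic) stress σ_v:
mudstone: 2444 kg/m³ × 9.80665 m/s² × 3095 m = 7.418×10^7 Pa = 74.18 MPa
anhydrite: 2904 kg/m³ × 9.80665 m/s² × 1090 m = 3.104×10^7 Pa = 31.04 MPa
sandstone: 2618 kg/m³ × 9.80665 m/s² × 1966 m = 5.047×10^7 Pa = 50.47 MPa
granodiorite: 2680 kg/m³ × 9.80665 m/s² × 39362 m = 1.035×10^9 Pa = 1035 MPa
Total = 74.18 + 31.04 + 50.47 + 1035 = 1190.2 MPa
Pore pressure P_p = λ·σ_v = 0.39 × 1190 MPa = 464.2 MPa
Effective stress σ' = σ_v − P_p = 1190 − 464.2 = 726.02 MPa = 1.0530×10^5 psi

110000 psi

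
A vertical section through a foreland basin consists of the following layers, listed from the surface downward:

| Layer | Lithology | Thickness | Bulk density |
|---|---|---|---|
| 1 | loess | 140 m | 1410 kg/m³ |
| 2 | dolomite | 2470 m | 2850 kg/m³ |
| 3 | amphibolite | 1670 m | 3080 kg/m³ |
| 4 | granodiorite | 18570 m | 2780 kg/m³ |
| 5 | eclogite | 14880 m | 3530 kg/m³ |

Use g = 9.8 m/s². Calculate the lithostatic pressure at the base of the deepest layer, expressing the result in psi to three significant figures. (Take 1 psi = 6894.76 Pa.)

166000 psi

loess: 1410 kg/m³ × 9.8 m/s² × 140 m = 1.935×10^6 Pa = 280.6 psi
dolomite: 2850 kg/m³ × 9.8 m/s² × 2470 m = 6.899×10^7 Pa = 10006 psi
amphibolite: 3080 kg/m³ × 9.8 m/s² × 1670 m = 5.041×10^7 Pa = 7311 psi
granodiorite: 2780 kg/m³ × 9.8 m/s² × 18570 m = 5.059×10^8 Pa = 73378 psi
eclogite: 3530 kg/m³ × 9.8 m/s² × 14880 m = 5.148×10^8 Pa = 74659 psi
Total = 280.6 + 10006 + 7311 + 73378 + 74659 = 1.6563×10^5 psi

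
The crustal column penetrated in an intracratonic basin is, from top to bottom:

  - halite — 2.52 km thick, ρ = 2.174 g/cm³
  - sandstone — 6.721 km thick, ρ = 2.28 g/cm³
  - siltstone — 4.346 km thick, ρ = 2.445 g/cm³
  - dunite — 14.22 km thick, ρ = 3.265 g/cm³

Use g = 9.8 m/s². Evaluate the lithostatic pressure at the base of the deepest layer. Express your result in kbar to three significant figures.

7.63 kbar

halite: 2174 kg/m³ × 9.8 m/s² × 2520 m = 5.369×10^7 Pa = 0.5369 kbar
sandstone: 2280 kg/m³ × 9.8 m/s² × 6721 m = 1.502×10^8 Pa = 1.502 kbar
siltstone: 2445 kg/m³ × 9.8 m/s² × 4346 m = 1.041×10^8 Pa = 1.041 kbar
dunite: 3265 kg/m³ × 9.8 m/s² × 14220 m = 4.550×10^8 Pa = 4.550 kbar
Total = 0.5369 + 1.502 + 1.041 + 4.550 = 7.6299 kbar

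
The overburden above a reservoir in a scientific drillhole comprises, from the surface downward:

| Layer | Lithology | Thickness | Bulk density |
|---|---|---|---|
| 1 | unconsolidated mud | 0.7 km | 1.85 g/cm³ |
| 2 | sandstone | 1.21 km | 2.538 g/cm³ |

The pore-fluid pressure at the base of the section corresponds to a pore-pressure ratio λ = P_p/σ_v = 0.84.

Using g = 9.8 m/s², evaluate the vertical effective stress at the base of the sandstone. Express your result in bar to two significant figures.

Overburden (lithostatic) stress σ_v:
unconsolidated mud: 1850 kg/m³ × 9.8 m/s² × 700 m = 1.269×10^7 Pa = 12.69 MPa
sandstone: 2538 kg/m³ × 9.8 m/s² × 1210 m = 3.010×10^7 Pa = 30.10 MPa
Total = 12.69 + 30.10 = 42.787 MPa
Pore pressure P_p = λ·σ_v = 0.84 × 42.79 MPa = 35.94 MPa
Effective stress σ' = σ_v − P_p = 42.79 − 35.94 = 6.8459 MPa = 68.459 bar

68 bar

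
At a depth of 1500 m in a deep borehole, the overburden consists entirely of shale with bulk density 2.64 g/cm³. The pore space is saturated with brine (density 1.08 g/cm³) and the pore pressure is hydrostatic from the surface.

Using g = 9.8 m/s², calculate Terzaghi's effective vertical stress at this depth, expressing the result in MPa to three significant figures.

22.9 MPa

Overburden (lithostatic) stress σ_v:
shale: 2640 kg/m³ × 9.8 m/s² × 1500 m = 3.881×10^7 Pa = 38.81 MPa
Pore pressure P_p = 1080 kg/m³ × 9.8 m/s² × 1500 m = 1.588×10^7 Pa = 15.88 MPa
Effective stress σ' = σ_v − P_p = 38.81 − 15.88 = 22.932 MPa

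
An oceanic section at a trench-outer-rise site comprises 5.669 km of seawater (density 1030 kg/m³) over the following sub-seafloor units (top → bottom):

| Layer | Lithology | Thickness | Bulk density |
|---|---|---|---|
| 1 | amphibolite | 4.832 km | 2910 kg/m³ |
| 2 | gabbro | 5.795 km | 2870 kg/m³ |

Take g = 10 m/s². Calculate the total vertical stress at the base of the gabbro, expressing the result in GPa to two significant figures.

0.37 GPa

seawater: 1030 kg/m³ × 10 m/s² × 5669 m = 5.839×10^7 Pa = 0.05839 GPa
amphibolite: 2910 kg/m³ × 10 m/s² × 4832 m = 1.406×10^8 Pa = 0.1406 GPa
gabbro: 2870 kg/m³ × 10 m/s² × 5795 m = 1.663×10^8 Pa = 0.1663 GPa
Total = 0.05839 + 0.1406 + 0.1663 = 0.36532 GPa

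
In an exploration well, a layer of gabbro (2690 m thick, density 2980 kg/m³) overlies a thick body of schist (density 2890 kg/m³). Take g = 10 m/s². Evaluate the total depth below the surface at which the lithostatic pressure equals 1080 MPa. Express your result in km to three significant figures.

37.3 km

Pressure at base of upper layers: 2980×10×2690 = 8.016×10^7 Pa = 80.16 MPa
Remaining pressure to be supplied by schist: 1.080×10^9 − 8.016×10^7 = 9.998×10^8 Pa
Additional depth in schist = 9.998×10^8 Pa / (2890 kg/m³ × 10 m/s²) = 34596 m
Total depth = 2690 m + 34596 m = 37286 m
= 37.286 km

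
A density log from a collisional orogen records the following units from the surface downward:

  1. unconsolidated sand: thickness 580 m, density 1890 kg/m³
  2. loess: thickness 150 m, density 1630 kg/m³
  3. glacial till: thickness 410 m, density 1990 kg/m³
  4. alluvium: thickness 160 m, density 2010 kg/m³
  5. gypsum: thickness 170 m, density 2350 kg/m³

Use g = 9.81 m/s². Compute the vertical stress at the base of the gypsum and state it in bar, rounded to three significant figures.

unconsolidated sand: 1890 kg/m³ × 9.81 m/s² × 580 m = 1.075×10^7 Pa = 107.5 bar
loess: 1630 kg/m³ × 9.81 m/s² × 150 m = 2.399×10^6 Pa = 23.99 bar
glacial till: 1990 kg/m³ × 9.81 m/s² × 410 m = 8.004×10^6 Pa = 80.04 bar
alluvium: 2010 kg/m³ × 9.81 m/s² × 160 m = 3.155×10^6 Pa = 31.55 bar
gypsum: 2350 kg/m³ × 9.81 m/s² × 170 m = 3.919×10^6 Pa = 39.19 bar
Total = 107.5 + 23.99 + 80.04 + 31.55 + 39.19 = 282.30 bar

282 bar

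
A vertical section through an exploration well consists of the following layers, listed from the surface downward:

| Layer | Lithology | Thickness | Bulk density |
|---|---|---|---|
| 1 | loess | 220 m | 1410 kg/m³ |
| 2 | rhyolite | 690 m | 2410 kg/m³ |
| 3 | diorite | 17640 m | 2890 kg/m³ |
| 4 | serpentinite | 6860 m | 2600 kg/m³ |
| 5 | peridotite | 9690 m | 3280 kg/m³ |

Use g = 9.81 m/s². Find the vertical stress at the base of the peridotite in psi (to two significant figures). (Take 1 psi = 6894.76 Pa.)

150000 psi

loess: 1410 kg/m³ × 9.81 m/s² × 220 m = 3.043×10^6 Pa = 441.4 psi
rhyolite: 2410 kg/m³ × 9.81 m/s² × 690 m = 1.631×10^7 Pa = 2366 psi
diorite: 2890 kg/m³ × 9.81 m/s² × 17640 m = 5.001×10^8 Pa = 72535 psi
serpentinite: 2600 kg/m³ × 9.81 m/s² × 6860 m = 1.750×10^8 Pa = 25377 psi
peridotite: 3280 kg/m³ × 9.81 m/s² × 9690 m = 3.118×10^8 Pa = 45222 psi
Total = 441.4 + 2366 + 72535 + 25377 + 45222 = 1.4594×10^5 psi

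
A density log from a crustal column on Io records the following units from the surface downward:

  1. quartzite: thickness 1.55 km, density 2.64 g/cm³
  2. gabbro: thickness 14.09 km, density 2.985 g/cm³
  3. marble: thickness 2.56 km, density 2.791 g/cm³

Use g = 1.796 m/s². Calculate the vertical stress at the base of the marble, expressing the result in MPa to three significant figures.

quartzite: 2640 kg/m³ × 1.796 m/s² × 1550 m = 7.349×10^6 Pa = 7.349 MPa
gabbro: 2985 kg/m³ × 1.796 m/s² × 14090 m = 7.554×10^7 Pa = 75.54 MPa
marble: 2791 kg/m³ × 1.796 m/s² × 2560 m = 1.283×10^7 Pa = 12.83 MPa
Total = 7.349 + 75.54 + 12.83 = 95.719 MPa

95.7 MPa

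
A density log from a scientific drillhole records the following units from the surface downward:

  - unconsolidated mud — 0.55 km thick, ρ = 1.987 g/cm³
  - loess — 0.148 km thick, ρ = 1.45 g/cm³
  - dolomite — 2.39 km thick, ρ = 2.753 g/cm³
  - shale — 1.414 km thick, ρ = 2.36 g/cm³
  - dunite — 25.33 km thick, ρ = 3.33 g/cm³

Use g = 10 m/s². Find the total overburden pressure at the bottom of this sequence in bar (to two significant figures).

9600 bar

unconsolidated mud: 1987 kg/m³ × 10 m/s² × 550 m = 1.093×10^7 Pa = 109.3 bar
loess: 1450 kg/m³ × 10 m/s² × 148 m = 2.146×10^6 Pa = 21.46 bar
dolomite: 2753 kg/m³ × 10 m/s² × 2390 m = 6.580×10^7 Pa = 658.0 bar
shale: 2360 kg/m³ × 10 m/s² × 1414 m = 3.337×10^7 Pa = 333.7 bar
dunite: 3330 kg/m³ × 10 m/s² × 25330 m = 8.435×10^8 Pa = 8435 bar
Total = 109.3 + 21.46 + 658.0 + 333.7 + 8435 = 9557.3 bar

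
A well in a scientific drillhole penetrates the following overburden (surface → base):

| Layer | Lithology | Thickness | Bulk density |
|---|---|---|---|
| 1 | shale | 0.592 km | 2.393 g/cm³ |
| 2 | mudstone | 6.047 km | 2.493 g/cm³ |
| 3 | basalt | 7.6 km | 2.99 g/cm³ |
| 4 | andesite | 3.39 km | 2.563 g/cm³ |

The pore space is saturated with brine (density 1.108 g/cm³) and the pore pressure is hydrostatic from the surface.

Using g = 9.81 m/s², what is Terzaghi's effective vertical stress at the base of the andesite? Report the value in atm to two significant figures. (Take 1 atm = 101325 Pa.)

Overburden (lithostatic) stress σ_v:
shale: 2393 kg/m³ × 9.81 m/s² × 592 m = 1.390×10^7 Pa = 13.90 MPa
mudstone: 2493 kg/m³ × 9.81 m/s² × 6047 m = 1.479×10^8 Pa = 147.9 MPa
basalt: 2990 kg/m³ × 9.81 m/s² × 7600 m = 2.229×10^8 Pa = 222.9 MPa
andesite: 2563 kg/m³ × 9.81 m/s² × 3390 m = 8.523×10^7 Pa = 85.23 MPa
Total = 13.90 + 147.9 + 222.9 + 85.23 = 469.94 MPa
Pore pressure P_p = 1108 kg/m³ × 9.81 m/s² × 17629 m = 1.916×10^8 Pa = 191.6 MPa
Effective stress σ' = σ_v − P_p = 469.9 − 191.6 = 278.32 MPa = 2746.8 atm

2700 atm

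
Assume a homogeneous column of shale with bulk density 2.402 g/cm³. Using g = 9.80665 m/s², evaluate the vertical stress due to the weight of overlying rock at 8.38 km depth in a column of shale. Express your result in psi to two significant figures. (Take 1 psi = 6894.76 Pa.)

shale: 2402 kg/m³ × 9.80665 m/s² × 8380 m = 1.974×10^8 Pa = 28630 psi

29000 psi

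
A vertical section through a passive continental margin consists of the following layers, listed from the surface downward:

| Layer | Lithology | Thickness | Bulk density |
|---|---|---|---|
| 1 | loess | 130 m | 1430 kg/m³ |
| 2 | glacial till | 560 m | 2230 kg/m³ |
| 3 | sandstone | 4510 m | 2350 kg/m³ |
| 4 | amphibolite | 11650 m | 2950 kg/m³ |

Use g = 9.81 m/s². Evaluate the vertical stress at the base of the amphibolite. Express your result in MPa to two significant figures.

460 MPa

loess: 1430 kg/m³ × 9.81 m/s² × 130 m = 1.824×10^6 Pa = 1.824 MPa
glacial till: 2230 kg/m³ × 9.81 m/s² × 560 m = 1.225×10^7 Pa = 12.25 MPa
sandstone: 2350 kg/m³ × 9.81 m/s² × 4510 m = 1.040×10^8 Pa = 104.0 MPa
amphibolite: 2950 kg/m³ × 9.81 m/s² × 11650 m = 3.371×10^8 Pa = 337.1 MPa
Total = 1.824 + 12.25 + 104.0 + 337.1 = 455.19 MPa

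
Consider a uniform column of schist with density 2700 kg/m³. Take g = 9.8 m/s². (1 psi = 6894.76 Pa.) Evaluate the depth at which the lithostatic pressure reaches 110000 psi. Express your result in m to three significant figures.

28700 m

h = P/(ρg) = 110000 psi / (2700 kg/m³ × 9.8 m/s²) = 7.584×10^8 Pa / 26460 Pa/m = 28663 m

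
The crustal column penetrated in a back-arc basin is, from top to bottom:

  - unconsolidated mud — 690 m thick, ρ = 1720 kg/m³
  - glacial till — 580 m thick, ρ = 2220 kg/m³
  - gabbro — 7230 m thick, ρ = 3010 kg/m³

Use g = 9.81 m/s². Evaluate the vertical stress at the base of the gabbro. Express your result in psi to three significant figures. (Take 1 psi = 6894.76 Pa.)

unconsolidated mud: 1720 kg/m³ × 9.81 m/s² × 690 m = 1.164×10^7 Pa = 1689 psi
glacial till: 2220 kg/m³ × 9.81 m/s² × 580 m = 1.263×10^7 Pa = 1832 psi
gabbro: 3010 kg/m³ × 9.81 m/s² × 7230 m = 2.135×10^8 Pa = 30964 psi
Total = 1689 + 1832 + 30964 = 34484 psi

34500 psi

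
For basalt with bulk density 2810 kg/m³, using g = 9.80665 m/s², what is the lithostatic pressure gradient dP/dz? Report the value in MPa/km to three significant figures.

dP/dz = ρg = 2810 kg/m³ × 9.80665 m/s² = 27557 Pa/m
= 27557 Pa/m × (1 MPa/km / 1000.0 Pa/m) = 27.557 MPa/km

27.6 MPa/km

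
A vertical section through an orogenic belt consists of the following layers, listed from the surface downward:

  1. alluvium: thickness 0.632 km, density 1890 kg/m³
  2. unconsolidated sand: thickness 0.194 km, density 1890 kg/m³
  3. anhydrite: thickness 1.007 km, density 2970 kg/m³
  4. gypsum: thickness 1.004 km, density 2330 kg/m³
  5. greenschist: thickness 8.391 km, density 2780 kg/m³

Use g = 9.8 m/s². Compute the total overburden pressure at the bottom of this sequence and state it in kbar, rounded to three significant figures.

alluvium: 1890 kg/m³ × 9.8 m/s² × 632 m = 1.171×10^7 Pa = 0.1171 kbar
unconsolidated sand: 1890 kg/m³ × 9.8 m/s² × 194 m = 3.593×10^6 Pa = 0.03593 kbar
anhydrite: 2970 kg/m³ × 9.8 m/s² × 1007 m = 2.931×10^7 Pa = 0.2931 kbar
gypsum: 2330 kg/m³ × 9.8 m/s² × 1004 m = 2.293×10^7 Pa = 0.2293 kbar
greenschist: 2780 kg/m³ × 9.8 m/s² × 8391 m = 2.286×10^8 Pa = 2.286 kbar
Total = 0.1171 + 0.03593 + 0.2931 + 0.2293 + 2.286 = 2.9614 kbar

2.96 kbar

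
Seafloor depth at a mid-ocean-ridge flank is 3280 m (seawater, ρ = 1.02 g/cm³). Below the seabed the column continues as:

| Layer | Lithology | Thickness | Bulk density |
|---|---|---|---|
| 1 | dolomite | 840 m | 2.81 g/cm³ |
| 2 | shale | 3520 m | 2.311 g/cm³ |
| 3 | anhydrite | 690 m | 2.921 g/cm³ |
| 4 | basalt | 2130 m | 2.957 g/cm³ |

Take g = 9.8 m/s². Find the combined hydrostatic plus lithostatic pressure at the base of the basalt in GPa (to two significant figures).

0.22 GPa

seawater: 1020 kg/m³ × 9.8 m/s² × 3280 m = 3.279×10^7 Pa = 0.03279 GPa
dolomite: 2810 kg/m³ × 9.8 m/s² × 840 m = 2.313×10^7 Pa = 0.02313 GPa
shale: 2311 kg/m³ × 9.8 m/s² × 3520 m = 7.972×10^7 Pa = 0.07972 GPa
anhydrite: 2921 kg/m³ × 9.8 m/s² × 690 m = 1.975×10^7 Pa = 0.01975 GPa
basalt: 2957 kg/m³ × 9.8 m/s² × 2130 m = 6.172×10^7 Pa = 0.06172 GPa
Total = 0.03279 + 0.02313 + 0.07972 + 0.01975 + 0.06172 = 0.21712 GPa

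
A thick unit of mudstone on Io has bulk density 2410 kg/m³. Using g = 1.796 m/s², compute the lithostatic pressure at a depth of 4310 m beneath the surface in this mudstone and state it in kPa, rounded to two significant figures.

mudstone: 2410 kg/m³ × 1.796 m/s² × 4310 m = 1.866×10^7 Pa = 18655 kPa

19000 kPa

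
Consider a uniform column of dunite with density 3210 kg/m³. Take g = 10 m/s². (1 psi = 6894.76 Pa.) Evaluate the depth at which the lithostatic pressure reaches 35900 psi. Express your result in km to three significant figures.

7.71 km

h = P/(ρg) = 35900 psi / (3210 kg/m³ × 10 m/s²) = 2.475×10^8 Pa / 32100 Pa/m = 7711.0 m
= 7.7110 km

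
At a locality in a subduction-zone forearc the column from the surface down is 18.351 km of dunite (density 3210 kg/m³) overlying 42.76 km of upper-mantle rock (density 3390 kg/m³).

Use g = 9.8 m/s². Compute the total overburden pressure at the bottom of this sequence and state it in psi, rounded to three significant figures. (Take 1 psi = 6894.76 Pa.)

290000 psi

dunite: 3210 kg/m³ × 9.8 m/s² × 18351 m = 5.773×10^8 Pa = 83728 psi
upper-mantle rock: 3390 kg/m³ × 9.8 m/s² × 42760 m = 1.421×10^9 Pa = 2.060×10^5 psi
Total = 83728 + 2.060×10^5 = 2.8976×10^5 psi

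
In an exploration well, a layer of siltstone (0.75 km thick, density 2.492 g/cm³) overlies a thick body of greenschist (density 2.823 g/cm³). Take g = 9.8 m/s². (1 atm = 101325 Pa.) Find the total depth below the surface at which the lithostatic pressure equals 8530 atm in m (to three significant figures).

Pressure at base of upper layers: 2492×9.8×750 = 1.832×10^7 Pa = 180.8 atm
Remaining pressure to be supplied by greenschist: 8.643×10^8 − 1.832×10^7 = 8.460×10^8 Pa
Additional depth in greenschist = 8.460×10^8 Pa / (2823 kg/m³ × 9.8 m/s²) = 30579 m
Total depth = 750 m + 30579 m = 31329 m

31300 m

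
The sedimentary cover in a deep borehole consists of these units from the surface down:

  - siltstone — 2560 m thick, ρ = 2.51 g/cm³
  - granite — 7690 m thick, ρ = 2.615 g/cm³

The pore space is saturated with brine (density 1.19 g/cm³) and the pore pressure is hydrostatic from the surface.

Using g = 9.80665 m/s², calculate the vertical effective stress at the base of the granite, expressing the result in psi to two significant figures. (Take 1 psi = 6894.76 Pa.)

20000 psi

Overburden (lithostatic) stress σ_v:
siltstone: 2510 kg/m³ × 9.80665 m/s² × 2560 m = 6.301×10^7 Pa = 63.01 MPa
granite: 2615 kg/m³ × 9.80665 m/s² × 7690 m = 1.972×10^8 Pa = 197.2 MPa
Total = 63.01 + 197.2 = 260.22 MPa
Pore pressure P_p = 1190 kg/m³ × 9.80665 m/s² × 10250 m = 1.196×10^8 Pa = 119.6 MPa
Effective stress σ' = σ_v − P_p = 260.2 − 119.6 = 140.60 MPa = 20393 psi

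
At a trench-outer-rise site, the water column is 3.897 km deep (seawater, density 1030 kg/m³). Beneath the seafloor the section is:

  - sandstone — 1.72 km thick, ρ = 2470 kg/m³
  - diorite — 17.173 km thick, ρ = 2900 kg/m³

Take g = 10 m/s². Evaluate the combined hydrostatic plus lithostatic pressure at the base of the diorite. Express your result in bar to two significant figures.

seawater: 1030 kg/m³ × 10 m/s² × 3897 m = 4.014×10^7 Pa = 401.4 bar
sandstone: 2470 kg/m³ × 10 m/s² × 1720 m = 4.248×10^7 Pa = 424.8 bar
diorite: 2900 kg/m³ × 10 m/s² × 17173 m = 4.980×10^8 Pa = 4980 bar
Total = 401.4 + 424.8 + 4980 = 5806.4 bar

5800 bar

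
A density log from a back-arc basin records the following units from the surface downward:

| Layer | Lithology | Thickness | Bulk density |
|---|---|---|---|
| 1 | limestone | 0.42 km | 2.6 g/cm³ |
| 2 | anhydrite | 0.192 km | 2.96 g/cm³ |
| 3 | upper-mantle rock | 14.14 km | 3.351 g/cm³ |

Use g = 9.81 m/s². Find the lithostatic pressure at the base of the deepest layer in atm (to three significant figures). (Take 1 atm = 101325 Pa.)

limestone: 2600 kg/m³ × 9.81 m/s² × 420 m = 1.071×10^7 Pa = 105.7 atm
anhydrite: 2960 kg/m³ × 9.81 m/s² × 192 m = 5.575×10^6 Pa = 55.02 atm
upper-mantle rock: 3351 kg/m³ × 9.81 m/s² × 14140 m = 4.648×10^8 Pa = 4588 atm
Total = 105.7 + 55.02 + 4588 = 4748.2 atm

4750 atm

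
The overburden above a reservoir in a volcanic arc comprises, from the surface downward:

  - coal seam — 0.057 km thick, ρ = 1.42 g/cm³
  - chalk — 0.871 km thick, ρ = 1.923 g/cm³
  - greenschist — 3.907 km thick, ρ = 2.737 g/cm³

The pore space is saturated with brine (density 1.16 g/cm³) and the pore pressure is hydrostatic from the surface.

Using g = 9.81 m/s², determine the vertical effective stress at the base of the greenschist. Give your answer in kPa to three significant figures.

67100 kPa

Overburden (lithostatic) stress σ_v:
coal seam: 1420 kg/m³ × 9.81 m/s² × 57 m = 7.940×10^5 Pa = 0.7940 MPa
chalk: 1923 kg/m³ × 9.81 m/s² × 871 m = 1.643×10^7 Pa = 16.43 MPa
greenschist: 2737 kg/m³ × 9.81 m/s² × 3907 m = 1.049×10^8 Pa = 104.9 MPa
Total = 0.7940 + 16.43 + 104.9 = 122.13 MPa
Pore pressure P_p = 1160 kg/m³ × 9.81 m/s² × 4835 m = 5.502×10^7 Pa = 55.02 MPa
Effective stress σ' = σ_v − P_p = 122.1 − 55.02 = 67.108 MPa = 67108 kPa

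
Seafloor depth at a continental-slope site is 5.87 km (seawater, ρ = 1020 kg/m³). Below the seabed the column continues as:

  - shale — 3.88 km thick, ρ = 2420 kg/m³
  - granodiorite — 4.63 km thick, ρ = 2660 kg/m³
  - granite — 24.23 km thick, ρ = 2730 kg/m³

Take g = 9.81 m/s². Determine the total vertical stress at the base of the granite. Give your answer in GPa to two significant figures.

0.92 GPa

seawater: 1020 kg/m³ × 9.81 m/s² × 5870 m = 5.874×10^7 Pa = 0.05874 GPa
shale: 2420 kg/m³ × 9.81 m/s² × 3880 m = 9.211×10^7 Pa = 0.09211 GPa
granodiorite: 2660 kg/m³ × 9.81 m/s² × 4630 m = 1.208×10^8 Pa = 0.1208 GPa
granite: 2730 kg/m³ × 9.81 m/s² × 24230 m = 6.489×10^8 Pa = 0.6489 GPa
Total = 0.05874 + 0.09211 + 0.1208 + 0.6489 = 0.92058 GPa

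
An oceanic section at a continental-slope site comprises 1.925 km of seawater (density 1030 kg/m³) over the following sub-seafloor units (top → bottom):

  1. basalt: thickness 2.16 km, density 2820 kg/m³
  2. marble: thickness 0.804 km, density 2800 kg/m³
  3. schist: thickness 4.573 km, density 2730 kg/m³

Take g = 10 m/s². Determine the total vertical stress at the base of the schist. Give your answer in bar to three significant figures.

2280 bar

seawater: 1030 kg/m³ × 10 m/s² × 1925 m = 1.983×10^7 Pa = 198.3 bar
basalt: 2820 kg/m³ × 10 m/s² × 2160 m = 6.091×10^7 Pa = 609.1 bar
marble: 2800 kg/m³ × 10 m/s² × 804 m = 2.251×10^7 Pa = 225.1 bar
schist: 2730 kg/m³ × 10 m/s² × 4573 m = 1.248×10^8 Pa = 1248 bar
Total = 198.3 + 609.1 + 225.1 + 1248 = 2280.9 bar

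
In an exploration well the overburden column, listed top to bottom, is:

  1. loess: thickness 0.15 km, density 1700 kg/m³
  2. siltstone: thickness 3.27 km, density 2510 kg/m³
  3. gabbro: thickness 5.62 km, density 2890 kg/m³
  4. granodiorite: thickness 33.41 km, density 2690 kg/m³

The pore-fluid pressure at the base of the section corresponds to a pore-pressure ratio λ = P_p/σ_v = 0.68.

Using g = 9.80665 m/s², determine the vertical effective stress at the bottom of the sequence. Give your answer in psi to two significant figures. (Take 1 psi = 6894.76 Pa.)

Overburden (lithostatic) stress σ_v:
loess: 1700 kg/m³ × 9.80665 m/s² × 150 m = 2.501×10^6 Pa = 2.501 MPa
siltstone: 2510 kg/m³ × 9.80665 m/s² × 3270 m = 8.049×10^7 Pa = 80.49 MPa
gabbro: 2890 kg/m³ × 9.80665 m/s² × 5620 m = 1.593×10^8 Pa = 159.3 MPa
granodiorite: 2690 kg/m³ × 9.80665 m/s² × 33410 m = 8.814×10^8 Pa = 881.4 MPa
Total = 2.501 + 80.49 + 159.3 + 881.4 = 1123.6 MPa
Pore pressure P_p = λ·σ_v = 0.68 × 1124 MPa = 764.1 MPa
Effective stress σ' = σ_v − P_p = 1124 − 764.1 = 359.56 MPa = 52150 psi

52000 psi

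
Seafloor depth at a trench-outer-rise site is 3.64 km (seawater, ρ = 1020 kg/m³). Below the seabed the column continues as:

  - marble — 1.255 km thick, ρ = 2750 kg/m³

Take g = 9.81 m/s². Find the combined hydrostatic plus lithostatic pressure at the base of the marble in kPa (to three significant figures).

seawater: 1020 kg/m³ × 9.81 m/s² × 3640 m = 3.642×10^7 Pa = 36423 kPa
marble: 2750 kg/m³ × 9.81 m/s² × 1255 m = 3.386×10^7 Pa = 33857 kPa
Total = 36423 + 33857 = 70279 kPa

70300 kPa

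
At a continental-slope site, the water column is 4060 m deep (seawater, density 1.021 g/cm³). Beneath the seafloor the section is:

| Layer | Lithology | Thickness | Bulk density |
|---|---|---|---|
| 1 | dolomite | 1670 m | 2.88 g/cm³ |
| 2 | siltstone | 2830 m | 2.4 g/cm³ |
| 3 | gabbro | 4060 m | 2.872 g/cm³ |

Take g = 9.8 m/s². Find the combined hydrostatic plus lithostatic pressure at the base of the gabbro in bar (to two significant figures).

seawater: 1021 kg/m³ × 9.8 m/s² × 4060 m = 4.062×10^7 Pa = 406.2 bar
dolomite: 2880 kg/m³ × 9.8 m/s² × 1670 m = 4.713×10^7 Pa = 471.3 bar
siltstone: 2400 kg/m³ × 9.8 m/s² × 2830 m = 6.656×10^7 Pa = 665.6 bar
gabbro: 2872 kg/m³ × 9.8 m/s² × 4060 m = 1.143×10^8 Pa = 1143 bar
Total = 406.2 + 471.3 + 665.6 + 1143 = 2685.9 bar

2700 bar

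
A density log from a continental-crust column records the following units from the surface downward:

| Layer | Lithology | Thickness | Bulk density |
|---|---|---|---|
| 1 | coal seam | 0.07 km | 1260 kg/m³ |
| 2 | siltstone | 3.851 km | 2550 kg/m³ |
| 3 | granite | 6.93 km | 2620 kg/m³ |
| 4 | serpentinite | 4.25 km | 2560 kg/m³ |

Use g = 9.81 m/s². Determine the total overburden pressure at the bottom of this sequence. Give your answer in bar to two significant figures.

coal seam: 1260 kg/m³ × 9.81 m/s² × 70 m = 8.652×10^5 Pa = 8.652 bar
siltstone: 2550 kg/m³ × 9.81 m/s² × 3851 m = 9.633×10^7 Pa = 963.3 bar
granite: 2620 kg/m³ × 9.81 m/s² × 6930 m = 1.781×10^8 Pa = 1781 bar
serpentinite: 2560 kg/m³ × 9.81 m/s² × 4250 m = 1.067×10^8 Pa = 1067 bar
Total = 8.652 + 963.3 + 1781 + 1067 = 3820.5 bar

3800 bar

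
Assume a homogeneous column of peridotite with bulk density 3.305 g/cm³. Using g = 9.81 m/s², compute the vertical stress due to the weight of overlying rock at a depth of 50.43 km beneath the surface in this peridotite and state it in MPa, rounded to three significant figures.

peridotite: 3305 kg/m³ × 9.81 m/s² × 50430 m = 1.635×10^9 Pa = 1635 MPa

1640 MPa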